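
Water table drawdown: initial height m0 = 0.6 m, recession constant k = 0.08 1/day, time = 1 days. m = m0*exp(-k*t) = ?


m = m0 * exp(-k*t)
m = 0.6 * exp(-0.08 * 1)
m = 0.6 * exp(-0.0800)

0.5539 m


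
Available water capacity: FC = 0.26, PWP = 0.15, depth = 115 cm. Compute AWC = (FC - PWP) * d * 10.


AWC = (FC - PWP) * d * 10
AWC = (0.26 - 0.15) * 115 * 10
AWC = 0.1100 * 115 * 10

126.5000 mm


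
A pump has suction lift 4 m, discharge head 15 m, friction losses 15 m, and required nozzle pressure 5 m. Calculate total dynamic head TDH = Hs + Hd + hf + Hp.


TDH = Hs + Hd + hf + Hp = 4 + 15 + 15 + 5 = 39

39 m


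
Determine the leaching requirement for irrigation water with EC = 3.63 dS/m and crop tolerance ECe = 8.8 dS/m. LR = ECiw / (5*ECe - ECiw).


LR = ECiw / (5*ECe - ECiw)
LR = 3.63 / (5*8.8 - 3.63)
LR = 3.63 / 40.3700

0.0899


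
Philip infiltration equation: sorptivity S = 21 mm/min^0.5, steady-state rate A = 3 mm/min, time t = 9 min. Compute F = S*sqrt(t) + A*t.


F = S*sqrt(t) + A*t
F = 21*sqrt(9) + 3*9
F = 21*3.000000 + 27

90.0000 mm


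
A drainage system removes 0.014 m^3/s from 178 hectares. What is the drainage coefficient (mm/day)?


DC = Q * 86400 / (A * 10000) * 1000
DC = 0.014 * 86400 / (178 * 10000) * 1000
DC = 1209600.0000 / 1780000

0.6796 mm/day


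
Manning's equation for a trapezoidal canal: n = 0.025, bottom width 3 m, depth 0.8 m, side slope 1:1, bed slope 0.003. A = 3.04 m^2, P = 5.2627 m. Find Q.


R = A/P = 3.04/5.2627 = 0.577650
Q = (1/0.025) * 3.04 * 0.577650^(2/3) * 0.003^0.5

4.6196 m^3/s


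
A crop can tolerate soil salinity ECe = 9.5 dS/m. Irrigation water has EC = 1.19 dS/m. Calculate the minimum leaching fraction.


LR = ECiw / (5*ECe - ECiw)
LR = 1.19 / (5*9.5 - 1.19)
LR = 1.19 / 46.3100

0.0257


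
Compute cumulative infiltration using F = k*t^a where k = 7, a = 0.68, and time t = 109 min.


F = k * t^a = 7 * 109^0.68
F = 7 * 24.291259

170.0388 mm


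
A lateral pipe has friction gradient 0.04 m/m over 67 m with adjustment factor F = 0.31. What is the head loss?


hf = J * L * F = 0.04 * 67 * 0.31 = 0.8308 m

0.8308 m


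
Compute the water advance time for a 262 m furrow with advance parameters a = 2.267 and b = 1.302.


t = (L/a)^(1/b)
t = (262/2.267)^(1/1.302)
t = 115.571240^(1/1.302)

38.4034 min


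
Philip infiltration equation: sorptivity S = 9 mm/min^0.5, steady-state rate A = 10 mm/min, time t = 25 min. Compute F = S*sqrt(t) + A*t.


F = S*sqrt(t) + A*t
F = 9*sqrt(25) + 10*25
F = 9*5.000000 + 250

295.0000 mm


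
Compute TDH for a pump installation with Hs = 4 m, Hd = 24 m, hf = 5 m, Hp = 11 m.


TDH = Hs + Hd + hf + Hp = 4 + 24 + 5 + 11 = 44

44 m


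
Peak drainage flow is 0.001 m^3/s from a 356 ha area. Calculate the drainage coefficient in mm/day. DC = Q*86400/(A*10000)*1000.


DC = Q * 86400 / (A * 10000) * 1000
DC = 0.001 * 86400 / (356 * 10000) * 1000
DC = 86400.0000 / 3560000

0.0243 mm/day


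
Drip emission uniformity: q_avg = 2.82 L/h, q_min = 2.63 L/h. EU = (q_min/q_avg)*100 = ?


EU = (q_min/q_avg)*100 = (2.63/2.82)*100 = 93.2624%

93.2624 %


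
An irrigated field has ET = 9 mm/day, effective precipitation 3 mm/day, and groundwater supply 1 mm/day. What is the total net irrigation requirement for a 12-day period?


Daily deficit = ET - Pe - GW = 9 - 3 - 1 = 5 mm/day
NIR = 5 * 12 = 60 mm

60.0000 mm


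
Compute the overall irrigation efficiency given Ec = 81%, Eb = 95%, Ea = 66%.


Ec = 0.81, Eb = 0.95, Ea = 0.66
E = 0.81 * 0.95 * 0.66 * 100 = 50.7870%

50.7870 %


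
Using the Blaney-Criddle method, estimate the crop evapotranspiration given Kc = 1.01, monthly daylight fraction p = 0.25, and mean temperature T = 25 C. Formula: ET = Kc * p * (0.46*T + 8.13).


ET = Kc * p * (0.46*T + 8.13)
ET = 1.01 * 0.25 * (0.46*25 + 8.13)
ET = 1.01 * 0.25 * 19.6300

4.9566 mm/day


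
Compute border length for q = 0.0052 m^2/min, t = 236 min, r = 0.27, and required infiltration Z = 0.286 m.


L = q*t/((1+r)*Z)
L = 0.0052*236/((1+0.27)*0.286)
L = 1.2272/0.36322

3.3787 m


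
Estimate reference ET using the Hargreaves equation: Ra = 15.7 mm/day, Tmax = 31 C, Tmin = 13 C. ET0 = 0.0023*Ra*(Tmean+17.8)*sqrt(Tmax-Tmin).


Tmean = (Tmax + Tmin)/2 = (31 + 13)/2 = 22.0
ET0 = 0.0023 * 15.7 * (22.0 + 17.8) * sqrt(31 - 13)
ET0 = 0.0023 * 15.7 * 39.8 * 4.242641

6.0974 mm/day


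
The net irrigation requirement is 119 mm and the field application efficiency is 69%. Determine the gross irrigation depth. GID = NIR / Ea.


Ea = 69% = 0.69
GID = NIR / Ea = 119 / 0.69 = 172.4638 mm

172.4638 mm


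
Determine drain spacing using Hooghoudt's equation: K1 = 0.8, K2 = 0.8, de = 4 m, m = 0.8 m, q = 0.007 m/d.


S^2 = 8*K2*de*m/q + 4*K1*m^2/q
S^2 = 8*0.8*4*0.8/0.007 + 4*0.8*0.8^2/0.007
S = sqrt(3218.2857)

56.7299 m


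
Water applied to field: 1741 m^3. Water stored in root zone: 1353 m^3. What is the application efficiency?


Ea = V_root / V_field * 100 = 1353 / 1741 * 100 = 77.7140%

77.7140 %


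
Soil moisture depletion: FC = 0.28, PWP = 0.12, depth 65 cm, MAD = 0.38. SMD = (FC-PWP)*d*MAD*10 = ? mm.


SMD = (FC - PWP) * d * MAD * 10
SMD = (0.28 - 0.12) * 65 * 0.38 * 10
SMD = 0.1600 * 65 * 0.38 * 10

39.5200 mm


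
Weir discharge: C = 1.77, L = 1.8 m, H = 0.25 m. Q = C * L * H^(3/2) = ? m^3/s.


Q = C * L * H^(3/2) = 1.77 * 1.8 * 0.25^1.5 = 1.77 * 1.8 * 0.125000

0.3982 m^3/s


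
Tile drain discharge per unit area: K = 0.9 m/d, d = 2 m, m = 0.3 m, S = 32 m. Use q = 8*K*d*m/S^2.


q = 8*K*d*m/S^2
q = 8*0.9*2*0.3/32^2
q = 4.3200 / 1024

0.0042 m/d


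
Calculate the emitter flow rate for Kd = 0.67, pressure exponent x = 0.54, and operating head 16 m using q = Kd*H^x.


q = Kd * H^x = 0.67 * 16^0.54 = 0.67 * 4.469149

2.9943 L/h


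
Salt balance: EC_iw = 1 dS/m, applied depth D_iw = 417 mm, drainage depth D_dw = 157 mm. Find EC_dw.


EC_dw = EC_iw * D_iw / D_dw
EC_dw = 1 * 417 / 157
EC_dw = 417 / 157

2.6561 dS/m


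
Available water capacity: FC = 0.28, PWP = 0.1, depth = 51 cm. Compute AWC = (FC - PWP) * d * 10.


AWC = (FC - PWP) * d * 10
AWC = (0.28 - 0.1) * 51 * 10
AWC = 0.1800 * 51 * 10

91.8000 mm


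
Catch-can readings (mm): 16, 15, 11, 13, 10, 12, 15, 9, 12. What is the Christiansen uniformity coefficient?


mean = 12.555556 mm
MAD = 1.950617 mm
CU = (1 - 1.950617/12.555556)*100

84.4641 %


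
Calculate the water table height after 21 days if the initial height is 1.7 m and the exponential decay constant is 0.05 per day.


m = m0 * exp(-k*t)
m = 1.7 * exp(-0.05 * 21)
m = 1.7 * exp(-1.0500)

0.5949 m


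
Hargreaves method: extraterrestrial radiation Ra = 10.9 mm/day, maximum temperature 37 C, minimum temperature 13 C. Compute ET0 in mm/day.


Tmean = (Tmax + Tmin)/2 = (37 + 13)/2 = 25.0
ET0 = 0.0023 * 10.9 * (25.0 + 17.8) * sqrt(37 - 13)
ET0 = 0.0023 * 10.9 * 42.8 * 4.898979

5.2566 mm/day


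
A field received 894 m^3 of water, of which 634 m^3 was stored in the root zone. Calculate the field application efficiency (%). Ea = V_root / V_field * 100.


Ea = V_root / V_field * 100 = 634 / 894 * 100 = 70.9172%

70.9172 %


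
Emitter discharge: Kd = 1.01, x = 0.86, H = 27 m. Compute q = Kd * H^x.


q = Kd * H^x = 1.01 * 27^0.86 = 1.01 * 17.020521

17.1907 L/h


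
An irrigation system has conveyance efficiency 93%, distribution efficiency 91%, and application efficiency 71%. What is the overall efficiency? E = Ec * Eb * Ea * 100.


Ec = 0.93, Eb = 0.91, Ea = 0.71
E = 0.93 * 0.91 * 0.71 * 100 = 60.0873%

60.0873 %


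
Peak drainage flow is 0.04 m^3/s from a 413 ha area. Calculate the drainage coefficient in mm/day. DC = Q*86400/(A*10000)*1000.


DC = Q * 86400 / (A * 10000) * 1000
DC = 0.04 * 86400 / (413 * 10000) * 1000
DC = 3456000.0000 / 4130000

0.8368 mm/day


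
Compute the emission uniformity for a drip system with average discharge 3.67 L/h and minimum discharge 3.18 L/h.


EU = (q_min/q_avg)*100 = (3.18/3.67)*100 = 86.6485%

86.6485 %


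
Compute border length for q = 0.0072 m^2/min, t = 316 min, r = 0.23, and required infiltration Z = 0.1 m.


L = q*t/((1+r)*Z)
L = 0.0072*316/((1+0.23)*0.1)
L = 2.2752/0.123

18.4976 m


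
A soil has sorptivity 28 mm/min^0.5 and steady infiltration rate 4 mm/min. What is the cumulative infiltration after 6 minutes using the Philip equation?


F = S*sqrt(t) + A*t
F = 28*sqrt(6) + 4*6
F = 28*2.449490 + 24

92.5857 mm


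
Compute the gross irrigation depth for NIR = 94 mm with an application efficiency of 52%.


Ea = 52% = 0.52
GID = NIR / Ea = 94 / 0.52 = 180.7692 mm

180.7692 mm


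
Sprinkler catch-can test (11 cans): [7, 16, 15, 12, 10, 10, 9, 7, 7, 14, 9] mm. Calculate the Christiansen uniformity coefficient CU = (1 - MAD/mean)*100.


mean = 10.545455 mm
MAD = 2.694215 mm
CU = (1 - 2.694215/10.545455)*100

74.4514 %


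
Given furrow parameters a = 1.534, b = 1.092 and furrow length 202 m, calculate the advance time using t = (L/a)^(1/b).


t = (L/a)^(1/b)
t = (202/1.534)^(1/1.092)
t = 131.681877^(1/1.092)

87.2887 min


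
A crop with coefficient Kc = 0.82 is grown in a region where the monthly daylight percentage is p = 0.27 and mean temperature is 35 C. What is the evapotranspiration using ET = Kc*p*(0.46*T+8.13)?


ET = Kc * p * (0.46*T + 8.13)
ET = 0.82 * 0.27 * (0.46*35 + 8.13)
ET = 0.82 * 0.27 * 24.2300

5.3645 mm/day


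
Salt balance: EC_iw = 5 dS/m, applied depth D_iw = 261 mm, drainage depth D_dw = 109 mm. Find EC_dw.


EC_dw = EC_iw * D_iw / D_dw
EC_dw = 5 * 261 / 109
EC_dw = 1305 / 109

11.9725 dS/m


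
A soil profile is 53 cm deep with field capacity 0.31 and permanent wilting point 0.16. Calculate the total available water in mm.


AWC = (FC - PWP) * d * 10
AWC = (0.31 - 0.16) * 53 * 10
AWC = 0.1500 * 53 * 10

79.5000 mm


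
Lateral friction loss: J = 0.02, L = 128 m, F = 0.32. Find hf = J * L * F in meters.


hf = J * L * F = 0.02 * 128 * 0.32 = 0.8192 m

0.8192 m


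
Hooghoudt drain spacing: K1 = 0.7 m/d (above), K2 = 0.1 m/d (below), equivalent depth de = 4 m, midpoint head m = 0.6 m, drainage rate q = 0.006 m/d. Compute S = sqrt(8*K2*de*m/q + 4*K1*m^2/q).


S^2 = 8*K2*de*m/q + 4*K1*m^2/q
S^2 = 8*0.1*4*0.6/0.006 + 4*0.7*0.6^2/0.006
S = sqrt(488.0000)

22.0907 m


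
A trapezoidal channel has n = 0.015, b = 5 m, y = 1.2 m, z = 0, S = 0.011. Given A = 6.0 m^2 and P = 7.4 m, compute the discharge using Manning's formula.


R = A/P = 6.0/7.4 = 0.810811
Q = (1/0.015) * 6.0 * 0.810811^(2/3) * 0.011^0.5

36.4784 m^3/s


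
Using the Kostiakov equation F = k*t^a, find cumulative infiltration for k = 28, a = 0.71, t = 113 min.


F = k * t^a = 28 * 113^0.71
F = 28 * 28.687037

803.2370 mm


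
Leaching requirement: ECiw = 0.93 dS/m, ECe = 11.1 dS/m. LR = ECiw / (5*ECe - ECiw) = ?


LR = ECiw / (5*ECe - ECiw)
LR = 0.93 / (5*11.1 - 0.93)
LR = 0.93 / 54.5700

0.0170


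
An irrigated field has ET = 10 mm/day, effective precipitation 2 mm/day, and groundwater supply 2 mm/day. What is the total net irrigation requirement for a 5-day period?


Daily deficit = ET - Pe - GW = 10 - 2 - 2 = 6 mm/day
NIR = 6 * 5 = 30 mm

30.0000 mm


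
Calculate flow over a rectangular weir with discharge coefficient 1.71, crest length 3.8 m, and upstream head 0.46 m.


Q = C * L * H^(3/2) = 1.71 * 3.8 * 0.46^1.5 = 1.71 * 3.8 * 0.311987

2.0273 m^3/s


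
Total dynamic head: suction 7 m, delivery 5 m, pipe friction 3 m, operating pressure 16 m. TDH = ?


TDH = Hs + Hd + hf + Hp = 7 + 5 + 3 + 16 = 31

31 m


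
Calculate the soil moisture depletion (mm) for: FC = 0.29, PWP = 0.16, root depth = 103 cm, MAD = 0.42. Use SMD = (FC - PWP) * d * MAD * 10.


SMD = (FC - PWP) * d * MAD * 10
SMD = (0.29 - 0.16) * 103 * 0.42 * 10
SMD = 0.1300 * 103 * 0.42 * 10

56.2380 mm


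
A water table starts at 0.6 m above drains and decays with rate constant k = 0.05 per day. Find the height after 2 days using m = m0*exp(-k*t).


m = m0 * exp(-k*t)
m = 0.6 * exp(-0.05 * 2)
m = 0.6 * exp(-0.1000)

0.5429 m


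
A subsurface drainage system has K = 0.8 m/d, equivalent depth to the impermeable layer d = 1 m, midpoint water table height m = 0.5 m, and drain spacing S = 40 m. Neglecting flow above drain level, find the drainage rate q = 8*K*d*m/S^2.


q = 8*K*d*m/S^2
q = 8*0.8*1*0.5/40^2
q = 3.2000 / 1600

0.0020 m/d


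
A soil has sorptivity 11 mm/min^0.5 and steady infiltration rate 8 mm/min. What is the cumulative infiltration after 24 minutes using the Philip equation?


F = S*sqrt(t) + A*t
F = 11*sqrt(24) + 8*24
F = 11*4.898979 + 192

245.8888 mm


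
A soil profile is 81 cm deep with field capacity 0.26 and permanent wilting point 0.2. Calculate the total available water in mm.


AWC = (FC - PWP) * d * 10
AWC = (0.26 - 0.2) * 81 * 10
AWC = 0.0600 * 81 * 10

48.6000 mm


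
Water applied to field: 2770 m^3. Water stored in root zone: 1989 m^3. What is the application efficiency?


Ea = V_root / V_field * 100 = 1989 / 2770 * 100 = 71.8051%

71.8051 %


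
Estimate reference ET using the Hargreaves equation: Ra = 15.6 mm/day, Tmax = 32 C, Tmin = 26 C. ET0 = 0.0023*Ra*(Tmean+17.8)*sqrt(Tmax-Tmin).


Tmean = (Tmax + Tmin)/2 = (32 + 26)/2 = 29.0
ET0 = 0.0023 * 15.6 * (29.0 + 17.8) * sqrt(32 - 26)
ET0 = 0.0023 * 15.6 * 46.8 * 2.449490

4.1131 mm/day


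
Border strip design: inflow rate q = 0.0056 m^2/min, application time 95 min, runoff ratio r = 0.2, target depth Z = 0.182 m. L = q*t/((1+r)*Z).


L = q*t/((1+r)*Z)
L = 0.0056*95/((1+0.2)*0.182)
L = 0.532/0.2184

2.4359 m


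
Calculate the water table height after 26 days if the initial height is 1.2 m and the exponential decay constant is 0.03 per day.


m = m0 * exp(-k*t)
m = 1.2 * exp(-0.03 * 26)
m = 1.2 * exp(-0.7800)

0.5501 m


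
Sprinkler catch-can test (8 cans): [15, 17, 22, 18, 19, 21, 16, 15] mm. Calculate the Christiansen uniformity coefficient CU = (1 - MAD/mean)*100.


mean = 17.875000 mm
MAD = 2.125000 mm
CU = (1 - 2.125000/17.875000)*100

88.1119 %


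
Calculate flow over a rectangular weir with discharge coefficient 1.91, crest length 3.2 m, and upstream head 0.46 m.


Q = C * L * H^(3/2) = 1.91 * 3.2 * 0.46^1.5 = 1.91 * 3.2 * 0.311987

1.9069 m^3/s


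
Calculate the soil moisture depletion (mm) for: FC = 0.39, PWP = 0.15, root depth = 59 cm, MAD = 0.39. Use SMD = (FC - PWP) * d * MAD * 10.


SMD = (FC - PWP) * d * MAD * 10
SMD = (0.39 - 0.15) * 59 * 0.39 * 10
SMD = 0.2400 * 59 * 0.39 * 10

55.2240 mm


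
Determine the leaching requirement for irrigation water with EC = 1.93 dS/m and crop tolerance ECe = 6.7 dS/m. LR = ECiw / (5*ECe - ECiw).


LR = ECiw / (5*ECe - ECiw)
LR = 1.93 / (5*6.7 - 1.93)
LR = 1.93 / 31.5700

0.0611


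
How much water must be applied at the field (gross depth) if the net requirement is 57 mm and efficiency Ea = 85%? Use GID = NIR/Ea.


Ea = 85% = 0.85
GID = NIR / Ea = 57 / 0.85 = 67.0588 mm

67.0588 mm


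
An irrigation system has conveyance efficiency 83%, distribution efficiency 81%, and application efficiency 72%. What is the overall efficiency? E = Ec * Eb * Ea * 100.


Ec = 0.83, Eb = 0.81, Ea = 0.72
E = 0.83 * 0.81 * 0.72 * 100 = 48.4056%

48.4056 %


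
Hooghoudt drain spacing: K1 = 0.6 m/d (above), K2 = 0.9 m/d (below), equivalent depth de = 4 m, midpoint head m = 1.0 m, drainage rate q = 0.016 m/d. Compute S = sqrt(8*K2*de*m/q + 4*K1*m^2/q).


S^2 = 8*K2*de*m/q + 4*K1*m^2/q
S^2 = 8*0.9*4*1.0/0.016 + 4*0.6*1.0^2/0.016
S = sqrt(1950.0000)

44.1588 m


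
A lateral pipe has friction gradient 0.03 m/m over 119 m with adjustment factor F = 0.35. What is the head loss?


hf = J * L * F = 0.03 * 119 * 0.35 = 1.2495 m

1.2495 m


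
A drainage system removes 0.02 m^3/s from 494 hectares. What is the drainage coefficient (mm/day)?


DC = Q * 86400 / (A * 10000) * 1000
DC = 0.02 * 86400 / (494 * 10000) * 1000
DC = 1728000.0000 / 4940000

0.3498 mm/day


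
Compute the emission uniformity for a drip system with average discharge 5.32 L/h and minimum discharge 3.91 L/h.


EU = (q_min/q_avg)*100 = (3.91/5.32)*100 = 73.4962%

73.4962 %


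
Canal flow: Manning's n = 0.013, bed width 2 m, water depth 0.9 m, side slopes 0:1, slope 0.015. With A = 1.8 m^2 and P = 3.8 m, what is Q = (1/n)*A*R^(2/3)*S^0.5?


R = A/P = 1.8/3.8 = 0.473684
Q = (1/0.013) * 1.8 * 0.473684^(2/3) * 0.015^0.5

10.3047 m^3/s


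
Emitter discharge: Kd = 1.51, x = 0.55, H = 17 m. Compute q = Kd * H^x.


q = Kd * H^x = 1.51 * 17^0.55 = 1.51 * 4.750583

7.1734 L/h


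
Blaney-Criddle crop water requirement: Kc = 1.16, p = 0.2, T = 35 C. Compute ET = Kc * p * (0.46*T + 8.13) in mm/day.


ET = Kc * p * (0.46*T + 8.13)
ET = 1.16 * 0.2 * (0.46*35 + 8.13)
ET = 1.16 * 0.2 * 24.2300

5.6214 mm/day


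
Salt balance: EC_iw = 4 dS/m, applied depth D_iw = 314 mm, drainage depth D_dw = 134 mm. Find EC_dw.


EC_dw = EC_iw * D_iw / D_dw
EC_dw = 4 * 314 / 134
EC_dw = 1256 / 134

9.3731 dS/m


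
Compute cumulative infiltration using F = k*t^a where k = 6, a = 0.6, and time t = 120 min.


F = k * t^a = 6 * 120^0.6
F = 6 * 17.681078

106.0865 mm


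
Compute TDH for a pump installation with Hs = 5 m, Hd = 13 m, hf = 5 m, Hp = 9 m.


TDH = Hs + Hd + hf + Hp = 5 + 13 + 5 + 9 = 32

32 m


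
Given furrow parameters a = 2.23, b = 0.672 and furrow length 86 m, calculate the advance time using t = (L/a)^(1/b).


t = (L/a)^(1/b)
t = (86/2.23)^(1/0.672)
t = 38.565022^(1/0.672)

229.3016 min


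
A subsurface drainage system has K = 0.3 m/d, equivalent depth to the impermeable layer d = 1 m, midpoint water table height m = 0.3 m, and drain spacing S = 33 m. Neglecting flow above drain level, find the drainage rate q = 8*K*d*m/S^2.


q = 8*K*d*m/S^2
q = 8*0.3*1*0.3/33^2
q = 0.7200 / 1089

6.6116e-04 m/d


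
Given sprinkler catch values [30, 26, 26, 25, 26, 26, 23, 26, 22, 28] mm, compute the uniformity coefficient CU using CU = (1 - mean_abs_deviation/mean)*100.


mean = 25.800000 mm
MAD = 1.480000 mm
CU = (1 - 1.480000/25.800000)*100

94.2636 %


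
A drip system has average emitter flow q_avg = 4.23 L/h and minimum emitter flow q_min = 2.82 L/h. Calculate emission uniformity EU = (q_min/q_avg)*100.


EU = (q_min/q_avg)*100 = (2.82/4.23)*100 = 66.6667%

66.6667 %


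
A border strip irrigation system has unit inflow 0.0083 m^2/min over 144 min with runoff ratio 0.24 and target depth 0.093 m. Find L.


L = q*t/((1+r)*Z)
L = 0.0083*144/((1+0.24)*0.093)
L = 1.1952/0.11532

10.3642 m


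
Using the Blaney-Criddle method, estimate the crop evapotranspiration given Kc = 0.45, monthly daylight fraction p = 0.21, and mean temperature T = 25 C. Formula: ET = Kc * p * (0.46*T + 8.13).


ET = Kc * p * (0.46*T + 8.13)
ET = 0.45 * 0.21 * (0.46*25 + 8.13)
ET = 0.45 * 0.21 * 19.6300

1.8550 mm/day


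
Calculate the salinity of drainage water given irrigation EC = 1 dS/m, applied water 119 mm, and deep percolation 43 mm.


EC_dw = EC_iw * D_iw / D_dw
EC_dw = 1 * 119 / 43
EC_dw = 119 / 43

2.7674 dS/m


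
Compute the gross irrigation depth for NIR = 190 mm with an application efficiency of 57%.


Ea = 57% = 0.57
GID = NIR / Ea = 190 / 0.57 = 333.3333 mm

333.3333 mm


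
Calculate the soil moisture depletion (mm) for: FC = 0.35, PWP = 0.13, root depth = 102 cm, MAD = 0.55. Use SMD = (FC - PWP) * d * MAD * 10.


SMD = (FC - PWP) * d * MAD * 10
SMD = (0.35 - 0.13) * 102 * 0.55 * 10
SMD = 0.2200 * 102 * 0.55 * 10

123.4200 mm


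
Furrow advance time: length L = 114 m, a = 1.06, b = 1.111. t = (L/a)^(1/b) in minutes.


t = (L/a)^(1/b)
t = (114/1.06)^(1/1.111)
t = 107.547170^(1/1.111)

67.3941 min


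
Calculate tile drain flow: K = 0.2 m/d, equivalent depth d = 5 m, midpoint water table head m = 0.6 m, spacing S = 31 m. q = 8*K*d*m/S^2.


q = 8*K*d*m/S^2
q = 8*0.2*5*0.6/31^2
q = 4.8000 / 961

0.0050 m/d


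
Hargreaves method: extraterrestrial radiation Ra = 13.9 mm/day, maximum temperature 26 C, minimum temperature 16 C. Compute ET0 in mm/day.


Tmean = (Tmax + Tmin)/2 = (26 + 16)/2 = 21.0
ET0 = 0.0023 * 13.9 * (21.0 + 17.8) * sqrt(26 - 16)
ET0 = 0.0023 * 13.9 * 38.8 * 3.162278

3.9226 mm/day


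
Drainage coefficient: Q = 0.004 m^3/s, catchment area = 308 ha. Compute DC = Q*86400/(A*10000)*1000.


DC = Q * 86400 / (A * 10000) * 1000
DC = 0.004 * 86400 / (308 * 10000) * 1000
DC = 345600.0000 / 3080000

0.1122 mm/day


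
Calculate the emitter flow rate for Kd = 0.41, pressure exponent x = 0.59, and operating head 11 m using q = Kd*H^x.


q = Kd * H^x = 0.41 * 11^0.59 = 0.41 * 4.115491

1.6874 L/h


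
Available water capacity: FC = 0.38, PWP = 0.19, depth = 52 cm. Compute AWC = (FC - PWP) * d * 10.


AWC = (FC - PWP) * d * 10
AWC = (0.38 - 0.19) * 52 * 10
AWC = 0.1900 * 52 * 10

98.8000 mm


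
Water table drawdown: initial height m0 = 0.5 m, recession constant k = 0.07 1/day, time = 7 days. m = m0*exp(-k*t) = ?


m = m0 * exp(-k*t)
m = 0.5 * exp(-0.07 * 7)
m = 0.5 * exp(-0.4900)

0.3063 m


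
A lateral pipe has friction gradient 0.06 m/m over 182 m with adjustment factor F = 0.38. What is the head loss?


hf = J * L * F = 0.06 * 182 * 0.38 = 4.1496 m

4.1496 m


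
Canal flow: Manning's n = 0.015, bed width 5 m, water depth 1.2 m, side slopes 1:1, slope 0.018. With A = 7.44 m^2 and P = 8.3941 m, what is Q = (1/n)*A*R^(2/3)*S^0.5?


R = A/P = 7.44/8.3941 = 0.886337
Q = (1/0.015) * 7.44 * 0.886337^(2/3) * 0.018^0.5

61.4022 m^3/s


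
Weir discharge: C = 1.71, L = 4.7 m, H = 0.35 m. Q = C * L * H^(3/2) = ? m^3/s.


Q = C * L * H^(3/2) = 1.71 * 4.7 * 0.35^1.5 = 1.71 * 4.7 * 0.207063

1.6642 m^3/s


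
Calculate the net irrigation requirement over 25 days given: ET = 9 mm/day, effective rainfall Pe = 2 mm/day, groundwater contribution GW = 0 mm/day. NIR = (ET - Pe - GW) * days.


Daily deficit = ET - Pe - GW = 9 - 2 - 0 = 7 mm/day
NIR = 7 * 25 = 175 mm

175.0000 mm


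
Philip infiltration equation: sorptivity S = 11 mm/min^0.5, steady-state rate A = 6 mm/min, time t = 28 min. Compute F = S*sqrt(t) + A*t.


F = S*sqrt(t) + A*t
F = 11*sqrt(28) + 6*28
F = 11*5.291503 + 168

226.2065 mm


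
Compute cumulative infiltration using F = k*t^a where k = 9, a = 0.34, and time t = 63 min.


F = k * t^a = 9 * 63^0.34
F = 9 * 4.090494

36.8144 mm


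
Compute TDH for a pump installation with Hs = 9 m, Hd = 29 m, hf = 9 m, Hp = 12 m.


TDH = Hs + Hd + hf + Hp = 9 + 29 + 9 + 12 = 59

59 m


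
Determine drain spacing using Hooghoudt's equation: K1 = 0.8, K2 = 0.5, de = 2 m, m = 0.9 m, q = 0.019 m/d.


S^2 = 8*K2*de*m/q + 4*K1*m^2/q
S^2 = 8*0.5*2*0.9/0.019 + 4*0.8*0.9^2/0.019
S = sqrt(515.3684)

22.7017 m


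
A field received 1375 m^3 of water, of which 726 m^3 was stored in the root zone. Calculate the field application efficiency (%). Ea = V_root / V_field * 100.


Ea = V_root / V_field * 100 = 726 / 1375 * 100 = 52.8000%

52.8000 %


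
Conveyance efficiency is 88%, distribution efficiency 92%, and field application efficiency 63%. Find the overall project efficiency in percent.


Ec = 0.88, Eb = 0.92, Ea = 0.63
E = 0.88 * 0.92 * 0.63 * 100 = 51.0048%

51.0048 %


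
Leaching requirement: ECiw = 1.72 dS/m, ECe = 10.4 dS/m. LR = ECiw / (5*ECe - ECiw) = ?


LR = ECiw / (5*ECe - ECiw)
LR = 1.72 / (5*10.4 - 1.72)
LR = 1.72 / 50.2800

0.0342


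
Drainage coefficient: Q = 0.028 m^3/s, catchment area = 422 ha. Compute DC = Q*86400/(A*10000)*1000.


DC = Q * 86400 / (A * 10000) * 1000
DC = 0.028 * 86400 / (422 * 10000) * 1000
DC = 2419200.0000 / 4220000

0.5733 mm/day


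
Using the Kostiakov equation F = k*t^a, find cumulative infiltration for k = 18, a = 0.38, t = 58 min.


F = k * t^a = 18 * 58^0.38
F = 18 * 4.678457

84.2122 mm


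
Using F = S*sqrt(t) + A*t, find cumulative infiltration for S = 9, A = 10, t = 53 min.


F = S*sqrt(t) + A*t
F = 9*sqrt(53) + 10*53
F = 9*7.280110 + 530

595.5210 mm


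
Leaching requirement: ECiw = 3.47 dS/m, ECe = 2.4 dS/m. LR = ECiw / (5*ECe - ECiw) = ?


LR = ECiw / (5*ECe - ECiw)
LR = 3.47 / (5*2.4 - 3.47)
LR = 3.47 / 8.5300

0.4068


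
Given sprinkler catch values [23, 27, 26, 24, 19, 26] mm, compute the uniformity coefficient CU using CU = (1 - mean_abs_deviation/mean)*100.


mean = 24.166667 mm
MAD = 2.166667 mm
CU = (1 - 2.166667/24.166667)*100

91.0345 %


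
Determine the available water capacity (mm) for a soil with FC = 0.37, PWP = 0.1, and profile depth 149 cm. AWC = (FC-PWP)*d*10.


AWC = (FC - PWP) * d * 10
AWC = (0.37 - 0.1) * 149 * 10
AWC = 0.2700 * 149 * 10

402.3000 mm


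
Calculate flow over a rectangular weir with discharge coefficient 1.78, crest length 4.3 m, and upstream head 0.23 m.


Q = C * L * H^(3/2) = 1.78 * 4.3 * 0.23^1.5 = 1.78 * 4.3 * 0.110304

0.8443 m^3/s


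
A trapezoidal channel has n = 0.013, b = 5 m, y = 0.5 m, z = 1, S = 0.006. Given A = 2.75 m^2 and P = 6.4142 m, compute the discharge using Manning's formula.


R = A/P = 2.75/6.4142 = 0.428736
Q = (1/0.013) * 2.75 * 0.428736^(2/3) * 0.006^0.5

9.3166 m^3/s


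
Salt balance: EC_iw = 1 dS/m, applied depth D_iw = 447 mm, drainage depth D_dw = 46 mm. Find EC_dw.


EC_dw = EC_iw * D_iw / D_dw
EC_dw = 1 * 447 / 46
EC_dw = 447 / 46

9.7174 dS/m


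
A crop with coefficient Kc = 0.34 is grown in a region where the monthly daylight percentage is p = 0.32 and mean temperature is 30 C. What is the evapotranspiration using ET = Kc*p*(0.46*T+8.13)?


ET = Kc * p * (0.46*T + 8.13)
ET = 0.34 * 0.32 * (0.46*30 + 8.13)
ET = 0.34 * 0.32 * 21.9300

2.3860 mm/day


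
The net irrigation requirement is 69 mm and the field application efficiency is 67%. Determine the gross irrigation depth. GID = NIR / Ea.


Ea = 67% = 0.67
GID = NIR / Ea = 69 / 0.67 = 102.9851 mm

102.9851 mm


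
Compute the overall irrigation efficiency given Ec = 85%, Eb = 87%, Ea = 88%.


Ec = 0.85, Eb = 0.87, Ea = 0.88
E = 0.85 * 0.87 * 0.88 * 100 = 65.0760%

65.0760 %


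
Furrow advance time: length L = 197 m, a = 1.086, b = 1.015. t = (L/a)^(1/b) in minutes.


t = (L/a)^(1/b)
t = (197/1.086)^(1/1.015)
t = 181.399632^(1/1.015)

167.9800 min


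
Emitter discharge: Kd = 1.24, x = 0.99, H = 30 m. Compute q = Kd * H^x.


q = Kd * H^x = 1.24 * 30^0.99 = 1.24 * 28.996798

35.9560 L/h


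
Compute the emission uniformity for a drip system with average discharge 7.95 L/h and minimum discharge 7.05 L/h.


EU = (q_min/q_avg)*100 = (7.05/7.95)*100 = 88.6792%

88.6792 %


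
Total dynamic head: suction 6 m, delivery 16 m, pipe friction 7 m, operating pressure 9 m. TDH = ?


TDH = Hs + Hd + hf + Hp = 6 + 16 + 7 + 9 = 38

38 m


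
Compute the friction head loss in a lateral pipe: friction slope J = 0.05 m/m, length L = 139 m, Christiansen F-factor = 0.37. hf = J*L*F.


hf = J * L * F = 0.05 * 139 * 0.37 = 2.5715 m

2.5715 m


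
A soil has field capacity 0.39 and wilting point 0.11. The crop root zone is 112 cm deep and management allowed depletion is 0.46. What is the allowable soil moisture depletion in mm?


SMD = (FC - PWP) * d * MAD * 10
SMD = (0.39 - 0.11) * 112 * 0.46 * 10
SMD = 0.2800 * 112 * 0.46 * 10

144.2560 mm


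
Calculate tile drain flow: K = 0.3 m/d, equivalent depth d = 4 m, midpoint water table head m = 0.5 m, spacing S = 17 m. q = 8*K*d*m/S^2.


q = 8*K*d*m/S^2
q = 8*0.3*4*0.5/17^2
q = 4.8000 / 289

0.0166 m/d


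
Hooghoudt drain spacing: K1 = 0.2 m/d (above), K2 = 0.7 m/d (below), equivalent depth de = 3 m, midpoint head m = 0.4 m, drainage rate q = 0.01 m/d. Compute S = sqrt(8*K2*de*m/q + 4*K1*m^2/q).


S^2 = 8*K2*de*m/q + 4*K1*m^2/q
S^2 = 8*0.7*3*0.4/0.01 + 4*0.2*0.4^2/0.01
S = sqrt(684.8000)

26.1687 m


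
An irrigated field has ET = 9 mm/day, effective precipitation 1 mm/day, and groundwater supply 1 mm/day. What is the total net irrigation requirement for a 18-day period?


Daily deficit = ET - Pe - GW = 9 - 1 - 1 = 7 mm/day
NIR = 7 * 18 = 126 mm

126.0000 mm


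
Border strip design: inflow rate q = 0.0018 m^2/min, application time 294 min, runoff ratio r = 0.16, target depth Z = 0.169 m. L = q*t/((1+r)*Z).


L = q*t/((1+r)*Z)
L = 0.0018*294/((1+0.16)*0.169)
L = 0.5292/0.19604

2.6994 m


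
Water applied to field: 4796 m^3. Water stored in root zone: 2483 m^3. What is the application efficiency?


Ea = V_root / V_field * 100 = 2483 / 4796 * 100 = 51.7723%

51.7723 %


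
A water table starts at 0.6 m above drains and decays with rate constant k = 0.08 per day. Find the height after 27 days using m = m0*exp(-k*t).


m = m0 * exp(-k*t)
m = 0.6 * exp(-0.08 * 27)
m = 0.6 * exp(-2.1600)

0.0692 m


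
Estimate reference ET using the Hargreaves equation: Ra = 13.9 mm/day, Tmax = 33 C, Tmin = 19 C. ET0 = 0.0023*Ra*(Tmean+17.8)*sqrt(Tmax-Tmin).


Tmean = (Tmax + Tmin)/2 = (33 + 19)/2 = 26.0
ET0 = 0.0023 * 13.9 * (26.0 + 17.8) * sqrt(33 - 19)
ET0 = 0.0023 * 13.9 * 43.8 * 3.741657

5.2394 mm/day


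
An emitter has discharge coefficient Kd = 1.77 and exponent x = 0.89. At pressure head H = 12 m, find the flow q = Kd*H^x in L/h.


q = Kd * H^x = 1.77 * 12^0.89 = 1.77 * 9.130011

16.1601 L/h


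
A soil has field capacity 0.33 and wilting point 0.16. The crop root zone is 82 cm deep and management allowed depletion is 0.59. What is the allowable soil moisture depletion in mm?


SMD = (FC - PWP) * d * MAD * 10
SMD = (0.33 - 0.16) * 82 * 0.59 * 10
SMD = 0.1700 * 82 * 0.59 * 10

82.2460 mm


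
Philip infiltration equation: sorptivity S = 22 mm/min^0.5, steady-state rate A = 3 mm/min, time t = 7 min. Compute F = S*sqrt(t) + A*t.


F = S*sqrt(t) + A*t
F = 22*sqrt(7) + 3*7
F = 22*2.645751 + 21

79.2065 mm


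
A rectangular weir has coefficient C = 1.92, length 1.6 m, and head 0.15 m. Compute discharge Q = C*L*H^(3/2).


Q = C * L * H^(3/2) = 1.92 * 1.6 * 0.15^1.5 = 1.92 * 1.6 * 0.058095

0.1785 m^3/s


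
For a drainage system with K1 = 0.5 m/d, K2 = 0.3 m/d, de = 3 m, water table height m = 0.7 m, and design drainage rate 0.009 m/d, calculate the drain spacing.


S^2 = 8*K2*de*m/q + 4*K1*m^2/q
S^2 = 8*0.3*3*0.7/0.009 + 4*0.5*0.7^2/0.009
S = sqrt(668.8889)

25.8629 m


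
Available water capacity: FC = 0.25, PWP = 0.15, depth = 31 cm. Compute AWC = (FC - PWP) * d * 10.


AWC = (FC - PWP) * d * 10
AWC = (0.25 - 0.15) * 31 * 10
AWC = 0.1000 * 31 * 10

31.0000 mm


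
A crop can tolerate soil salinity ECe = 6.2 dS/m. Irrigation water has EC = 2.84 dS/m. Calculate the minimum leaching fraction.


LR = ECiw / (5*ECe - ECiw)
LR = 2.84 / (5*6.2 - 2.84)
LR = 2.84 / 28.1600

0.1009


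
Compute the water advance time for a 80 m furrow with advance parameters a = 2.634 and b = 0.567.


t = (L/a)^(1/b)
t = (80/2.634)^(1/0.567)
t = 30.372058^(1/0.567)

411.7115 min


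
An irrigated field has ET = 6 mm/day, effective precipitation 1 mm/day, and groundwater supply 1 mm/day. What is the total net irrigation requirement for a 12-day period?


Daily deficit = ET - Pe - GW = 6 - 1 - 1 = 4 mm/day
NIR = 4 * 12 = 48 mm

48.0000 mm


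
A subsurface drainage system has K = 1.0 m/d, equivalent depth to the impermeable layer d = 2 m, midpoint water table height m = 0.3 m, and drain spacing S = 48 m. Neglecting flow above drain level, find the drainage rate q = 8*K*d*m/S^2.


q = 8*K*d*m/S^2
q = 8*1.0*2*0.3/48^2
q = 4.8000 / 2304

0.0021 m/d


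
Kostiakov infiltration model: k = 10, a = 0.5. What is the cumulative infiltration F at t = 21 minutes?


F = k * t^a = 10 * 21^0.5
F = 10 * 4.582576

45.8258 mm


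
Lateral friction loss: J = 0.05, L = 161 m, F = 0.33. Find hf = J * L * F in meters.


hf = J * L * F = 0.05 * 161 * 0.33 = 2.6565 m

2.6565 m


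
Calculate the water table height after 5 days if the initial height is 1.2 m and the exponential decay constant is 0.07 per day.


m = m0 * exp(-k*t)
m = 1.2 * exp(-0.07 * 5)
m = 1.2 * exp(-0.3500)

0.8456 m


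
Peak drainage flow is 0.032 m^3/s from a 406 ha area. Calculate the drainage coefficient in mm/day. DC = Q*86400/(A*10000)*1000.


DC = Q * 86400 / (A * 10000) * 1000
DC = 0.032 * 86400 / (406 * 10000) * 1000
DC = 2764800.0000 / 4060000

0.6810 mm/day


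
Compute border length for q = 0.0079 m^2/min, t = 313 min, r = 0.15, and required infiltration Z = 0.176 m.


L = q*t/((1+r)*Z)
L = 0.0079*313/((1+0.15)*0.176)
L = 2.4727/0.2024

12.2169 m


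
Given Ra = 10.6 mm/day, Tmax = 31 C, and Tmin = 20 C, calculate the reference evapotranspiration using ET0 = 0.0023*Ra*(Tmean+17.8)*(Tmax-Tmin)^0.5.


Tmean = (Tmax + Tmin)/2 = (31 + 20)/2 = 25.5
ET0 = 0.0023 * 10.6 * (25.5 + 17.8) * sqrt(31 - 20)
ET0 = 0.0023 * 10.6 * 43.3 * 3.316625

3.5012 mm/day


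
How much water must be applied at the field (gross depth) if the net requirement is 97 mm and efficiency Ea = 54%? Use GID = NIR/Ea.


Ea = 54% = 0.54
GID = NIR / Ea = 97 / 0.54 = 179.6296 mm

179.6296 mm


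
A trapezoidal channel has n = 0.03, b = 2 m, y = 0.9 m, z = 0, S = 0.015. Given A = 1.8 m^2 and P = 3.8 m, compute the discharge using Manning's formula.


R = A/P = 1.8/3.8 = 0.473684
Q = (1/0.03) * 1.8 * 0.473684^(2/3) * 0.015^0.5

4.4654 m^3/s


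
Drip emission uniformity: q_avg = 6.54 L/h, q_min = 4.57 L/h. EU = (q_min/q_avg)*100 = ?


EU = (q_min/q_avg)*100 = (4.57/6.54)*100 = 69.8777%

69.8777 %


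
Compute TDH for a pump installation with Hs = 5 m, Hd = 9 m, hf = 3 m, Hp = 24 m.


TDH = Hs + Hd + hf + Hp = 5 + 9 + 3 + 24 = 41

41 m


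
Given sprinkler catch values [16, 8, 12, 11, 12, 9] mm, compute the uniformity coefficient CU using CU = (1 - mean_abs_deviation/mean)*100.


mean = 11.333333 mm
MAD = 2.000000 mm
CU = (1 - 2.000000/11.333333)*100

82.3529 %


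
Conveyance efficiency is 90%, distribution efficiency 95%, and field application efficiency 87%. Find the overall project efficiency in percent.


Ec = 0.9, Eb = 0.95, Ea = 0.87
E = 0.9 * 0.95 * 0.87 * 100 = 74.3850%

74.3850 %


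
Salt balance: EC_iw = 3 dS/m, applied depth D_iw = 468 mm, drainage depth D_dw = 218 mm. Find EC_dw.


EC_dw = EC_iw * D_iw / D_dw
EC_dw = 3 * 468 / 218
EC_dw = 1404 / 218

6.4404 dS/m


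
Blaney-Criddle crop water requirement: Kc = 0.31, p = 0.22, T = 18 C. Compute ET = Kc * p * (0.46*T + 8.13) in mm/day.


ET = Kc * p * (0.46*T + 8.13)
ET = 0.31 * 0.22 * (0.46*18 + 8.13)
ET = 0.31 * 0.22 * 16.4100

1.1192 mm/day


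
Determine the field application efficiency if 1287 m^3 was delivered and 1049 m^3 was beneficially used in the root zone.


Ea = V_root / V_field * 100 = 1049 / 1287 * 100 = 81.5074%

81.5074 %


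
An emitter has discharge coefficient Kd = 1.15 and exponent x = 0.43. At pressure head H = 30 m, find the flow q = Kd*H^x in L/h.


q = Kd * H^x = 1.15 * 30^0.43 = 1.15 * 4.316802

4.9643 L/h


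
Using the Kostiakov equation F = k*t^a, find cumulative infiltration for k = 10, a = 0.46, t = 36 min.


F = k * t^a = 10 * 36^0.46
F = 10 * 5.198753

51.9875 mm


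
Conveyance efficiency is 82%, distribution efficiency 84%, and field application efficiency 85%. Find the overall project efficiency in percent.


Ec = 0.82, Eb = 0.84, Ea = 0.85
E = 0.82 * 0.84 * 0.85 * 100 = 58.5480%

58.5480 %


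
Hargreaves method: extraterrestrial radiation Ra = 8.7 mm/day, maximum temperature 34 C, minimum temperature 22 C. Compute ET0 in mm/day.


Tmean = (Tmax + Tmin)/2 = (34 + 22)/2 = 28.0
ET0 = 0.0023 * 8.7 * (28.0 + 17.8) * sqrt(34 - 22)
ET0 = 0.0023 * 8.7 * 45.8 * 3.464102

3.1747 mm/day


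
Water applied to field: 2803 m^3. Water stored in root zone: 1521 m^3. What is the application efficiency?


Ea = V_root / V_field * 100 = 1521 / 2803 * 100 = 54.2633%

54.2633 %


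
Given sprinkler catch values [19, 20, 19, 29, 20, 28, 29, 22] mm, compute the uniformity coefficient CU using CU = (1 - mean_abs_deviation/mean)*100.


mean = 23.250000 mm
MAD = 4.062500 mm
CU = (1 - 4.062500/23.250000)*100

82.5269 %


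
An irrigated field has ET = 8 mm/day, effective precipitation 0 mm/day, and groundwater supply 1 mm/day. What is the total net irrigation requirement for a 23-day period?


Daily deficit = ET - Pe - GW = 8 - 0 - 1 = 7 mm/day
NIR = 7 * 23 = 161 mm

161.0000 mm


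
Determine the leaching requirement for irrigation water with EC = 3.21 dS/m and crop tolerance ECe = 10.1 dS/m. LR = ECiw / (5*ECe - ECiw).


LR = ECiw / (5*ECe - ECiw)
LR = 3.21 / (5*10.1 - 3.21)
LR = 3.21 / 47.2900

0.0679


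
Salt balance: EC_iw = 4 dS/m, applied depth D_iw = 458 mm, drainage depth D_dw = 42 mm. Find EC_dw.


EC_dw = EC_iw * D_iw / D_dw
EC_dw = 4 * 458 / 42
EC_dw = 1832 / 42

43.6190 dS/m


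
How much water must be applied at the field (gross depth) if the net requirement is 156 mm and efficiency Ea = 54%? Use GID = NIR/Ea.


Ea = 54% = 0.54
GID = NIR / Ea = 156 / 0.54 = 288.8889 mm

288.8889 mm


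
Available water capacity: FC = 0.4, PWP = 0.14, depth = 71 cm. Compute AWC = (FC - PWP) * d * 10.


AWC = (FC - PWP) * d * 10
AWC = (0.4 - 0.14) * 71 * 10
AWC = 0.2600 * 71 * 10

184.6000 mm


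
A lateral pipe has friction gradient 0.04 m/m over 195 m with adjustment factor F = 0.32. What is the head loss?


hf = J * L * F = 0.04 * 195 * 0.32 = 2.4960 m

2.4960 m


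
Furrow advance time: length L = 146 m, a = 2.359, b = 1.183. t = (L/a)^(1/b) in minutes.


t = (L/a)^(1/b)
t = (146/2.359)^(1/1.183)
t = 61.890632^(1/1.183)

32.6946 min


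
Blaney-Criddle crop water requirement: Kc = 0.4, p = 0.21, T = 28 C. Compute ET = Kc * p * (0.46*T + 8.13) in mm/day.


ET = Kc * p * (0.46*T + 8.13)
ET = 0.4 * 0.21 * (0.46*28 + 8.13)
ET = 0.4 * 0.21 * 21.0100

1.7648 mm/day


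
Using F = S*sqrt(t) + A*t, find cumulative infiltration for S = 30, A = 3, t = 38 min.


F = S*sqrt(t) + A*t
F = 30*sqrt(38) + 3*38
F = 30*6.164414 + 114

298.9324 mm


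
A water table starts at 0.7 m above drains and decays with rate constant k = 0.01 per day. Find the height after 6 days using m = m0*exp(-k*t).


m = m0 * exp(-k*t)
m = 0.7 * exp(-0.01 * 6)
m = 0.7 * exp(-0.0600)

0.6592 m


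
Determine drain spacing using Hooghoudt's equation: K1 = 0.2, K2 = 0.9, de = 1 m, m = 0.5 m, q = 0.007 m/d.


S^2 = 8*K2*de*m/q + 4*K1*m^2/q
S^2 = 8*0.9*1*0.5/0.007 + 4*0.2*0.5^2/0.007
S = sqrt(542.8571)

23.2993 m


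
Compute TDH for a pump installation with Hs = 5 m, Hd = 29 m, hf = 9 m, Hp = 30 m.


TDH = Hs + Hd + hf + Hp = 5 + 29 + 9 + 30 = 73

73 m


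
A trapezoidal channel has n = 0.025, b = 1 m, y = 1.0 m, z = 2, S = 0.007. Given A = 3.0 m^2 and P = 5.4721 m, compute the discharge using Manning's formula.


R = A/P = 3.0/5.4721 = 0.548236
Q = (1/0.025) * 3.0 * 0.548236^(2/3) * 0.007^0.5

6.7253 m^3/s


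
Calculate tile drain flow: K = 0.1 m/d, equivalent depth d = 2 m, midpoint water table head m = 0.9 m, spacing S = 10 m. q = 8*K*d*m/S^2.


q = 8*K*d*m/S^2
q = 8*0.1*2*0.9/10^2
q = 1.4400 / 100

0.0144 m/d


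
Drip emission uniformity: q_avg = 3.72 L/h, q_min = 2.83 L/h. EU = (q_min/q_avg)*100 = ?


EU = (q_min/q_avg)*100 = (2.83/3.72)*100 = 76.0753%

76.0753 %


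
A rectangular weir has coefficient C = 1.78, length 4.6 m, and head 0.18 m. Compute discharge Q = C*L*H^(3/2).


Q = C * L * H^(3/2) = 1.78 * 4.6 * 0.18^1.5 = 1.78 * 4.6 * 0.076368

0.6253 m^3/s


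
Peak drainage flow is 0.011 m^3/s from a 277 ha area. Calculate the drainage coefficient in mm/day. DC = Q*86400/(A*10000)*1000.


DC = Q * 86400 / (A * 10000) * 1000
DC = 0.011 * 86400 / (277 * 10000) * 1000
DC = 950400.0000 / 2770000

0.3431 mm/day


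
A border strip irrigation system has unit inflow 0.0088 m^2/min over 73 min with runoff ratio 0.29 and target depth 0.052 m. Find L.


L = q*t/((1+r)*Z)
L = 0.0088*73/((1+0.29)*0.052)
L = 0.6424/0.06708

9.5766 m
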